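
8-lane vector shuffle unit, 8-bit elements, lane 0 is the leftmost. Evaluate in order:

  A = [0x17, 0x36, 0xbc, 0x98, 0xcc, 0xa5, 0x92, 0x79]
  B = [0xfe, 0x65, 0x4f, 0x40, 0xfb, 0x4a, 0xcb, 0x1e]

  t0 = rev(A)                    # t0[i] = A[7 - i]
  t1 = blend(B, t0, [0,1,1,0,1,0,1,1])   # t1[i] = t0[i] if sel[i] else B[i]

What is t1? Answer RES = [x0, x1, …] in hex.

RES = [ 0xfe  0x92  0xa5  0x40  0x98  0x4a  0x36  0x17 ]

t0 = [0x79, 0x92, 0xa5, 0xcc, 0x98, 0xbc, 0x36, 0x17]
t1 = [0xfe, 0x92, 0xa5, 0x40, 0x98, 0x4a, 0x36, 0x17]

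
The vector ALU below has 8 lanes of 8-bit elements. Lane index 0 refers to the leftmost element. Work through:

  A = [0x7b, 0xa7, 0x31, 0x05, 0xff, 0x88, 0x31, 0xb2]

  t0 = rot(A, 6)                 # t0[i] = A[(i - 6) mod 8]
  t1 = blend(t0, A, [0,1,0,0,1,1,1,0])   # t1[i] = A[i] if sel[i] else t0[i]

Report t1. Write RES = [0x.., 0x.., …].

  t0: 31 05 ff 88 31 b2 7b a7
  t1: 31 a7 ff 88 ff 88 31 a7

RES = [ 0x31  0xa7  0xff  0x88  0xff  0x88  0x31  0xa7 ]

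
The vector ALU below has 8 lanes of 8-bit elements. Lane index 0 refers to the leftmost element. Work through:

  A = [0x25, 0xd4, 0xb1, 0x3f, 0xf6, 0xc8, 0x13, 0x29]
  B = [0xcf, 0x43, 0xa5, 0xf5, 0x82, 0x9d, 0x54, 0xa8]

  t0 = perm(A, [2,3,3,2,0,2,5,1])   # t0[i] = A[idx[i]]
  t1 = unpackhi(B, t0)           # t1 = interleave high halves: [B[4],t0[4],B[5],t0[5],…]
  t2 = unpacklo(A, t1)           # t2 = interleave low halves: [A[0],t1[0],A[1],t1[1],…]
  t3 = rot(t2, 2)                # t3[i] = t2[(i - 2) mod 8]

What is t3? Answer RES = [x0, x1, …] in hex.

→ t0 |b1|3f|3f|b1|25|b1|c8|d4|
→ t1 |82|25|9d|b1|54|c8|a8|d4|
→ t2 |25|82|d4|25|b1|9d|3f|b1|
→ t3 |3f|b1|25|82|d4|25|b1|9d|

RES = [0x3f, 0xb1, 0x25, 0x82, 0xd4, 0x25, 0xb1, 0x9d]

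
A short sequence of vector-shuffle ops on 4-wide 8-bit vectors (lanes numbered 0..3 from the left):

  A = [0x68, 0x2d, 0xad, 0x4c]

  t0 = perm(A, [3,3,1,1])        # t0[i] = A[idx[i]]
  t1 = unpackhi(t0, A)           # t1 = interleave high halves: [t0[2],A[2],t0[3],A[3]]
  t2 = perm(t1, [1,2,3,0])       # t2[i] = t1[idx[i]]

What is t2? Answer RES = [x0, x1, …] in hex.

t0 = [0x4c, 0x4c, 0x2d, 0x2d]
t1 = [0x2d, 0xad, 0x2d, 0x4c]
t2 = [0xad, 0x2d, 0x4c, 0x2d]

RES = [ 0xad  0x2d  0x4c  0x2d ]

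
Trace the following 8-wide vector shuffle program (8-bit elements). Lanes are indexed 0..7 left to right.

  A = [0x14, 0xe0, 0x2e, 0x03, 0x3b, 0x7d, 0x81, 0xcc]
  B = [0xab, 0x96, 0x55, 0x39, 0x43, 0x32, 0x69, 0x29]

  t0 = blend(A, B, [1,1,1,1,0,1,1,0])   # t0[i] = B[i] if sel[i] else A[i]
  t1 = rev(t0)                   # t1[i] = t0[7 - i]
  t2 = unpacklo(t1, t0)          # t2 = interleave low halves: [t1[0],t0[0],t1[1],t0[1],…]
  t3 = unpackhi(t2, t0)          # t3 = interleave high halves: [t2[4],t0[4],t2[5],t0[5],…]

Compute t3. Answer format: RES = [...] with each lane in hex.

RES = [0x32, 0x3b, 0x55, 0x32, 0x3b, 0x69, 0x39, 0xcc]

  t0: ab 96 55 39 3b 32 69 cc
  t1: cc 69 32 3b 39 55 96 ab
  t2: cc ab 69 96 32 55 3b 39
  t3: 32 3b 55 32 3b 69 39 cc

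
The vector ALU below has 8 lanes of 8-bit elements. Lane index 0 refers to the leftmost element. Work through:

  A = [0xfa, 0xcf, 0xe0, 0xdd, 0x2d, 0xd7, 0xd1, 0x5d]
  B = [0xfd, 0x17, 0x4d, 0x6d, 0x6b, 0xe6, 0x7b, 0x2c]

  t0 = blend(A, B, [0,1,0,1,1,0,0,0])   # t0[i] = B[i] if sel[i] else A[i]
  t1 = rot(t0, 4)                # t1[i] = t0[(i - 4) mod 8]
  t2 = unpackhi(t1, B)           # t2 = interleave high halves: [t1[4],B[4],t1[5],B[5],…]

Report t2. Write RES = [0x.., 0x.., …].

RES = [ 0xfa  0x6b  0x17  0xe6  0xe0  0x7b  0x6d  0x2c ]

  t0: fa 17 e0 6d 6b d7 d1 5d
  t1: 6b d7 d1 5d fa 17 e0 6d
  t2: fa 6b 17 e6 e0 7b 6d 2c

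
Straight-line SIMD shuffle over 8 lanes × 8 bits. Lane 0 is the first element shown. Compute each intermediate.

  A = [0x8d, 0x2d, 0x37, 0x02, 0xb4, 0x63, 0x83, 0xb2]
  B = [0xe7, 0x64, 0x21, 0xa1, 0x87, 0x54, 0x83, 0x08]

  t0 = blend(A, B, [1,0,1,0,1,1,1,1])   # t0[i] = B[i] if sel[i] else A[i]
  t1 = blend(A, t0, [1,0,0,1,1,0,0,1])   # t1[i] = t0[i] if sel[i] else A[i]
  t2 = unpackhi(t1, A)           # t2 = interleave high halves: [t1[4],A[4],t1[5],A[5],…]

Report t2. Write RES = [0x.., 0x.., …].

RES = [0x87, 0xb4, 0x63, 0x63, 0x83, 0x83, 0x08, 0xb2]

  t0: e7 2d 21 02 87 54 83 08
  t1: e7 2d 37 02 87 63 83 08
  t2: 87 b4 63 63 83 83 08 b2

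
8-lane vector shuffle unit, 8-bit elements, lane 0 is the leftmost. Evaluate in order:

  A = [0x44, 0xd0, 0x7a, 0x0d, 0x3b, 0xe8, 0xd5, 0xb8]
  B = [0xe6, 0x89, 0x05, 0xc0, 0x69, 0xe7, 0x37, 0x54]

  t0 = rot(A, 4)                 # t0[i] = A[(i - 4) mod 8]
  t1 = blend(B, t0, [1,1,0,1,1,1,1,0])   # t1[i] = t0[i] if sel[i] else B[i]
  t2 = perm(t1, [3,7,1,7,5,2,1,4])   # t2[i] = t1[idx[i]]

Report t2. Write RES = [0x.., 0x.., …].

RES = [0xb8, 0x54, 0xe8, 0x54, 0xd0, 0x05, 0xe8, 0x44]

  t0: 3b e8 d5 b8 44 d0 7a 0d
  t1: 3b e8 05 b8 44 d0 7a 54
  t2: b8 54 e8 54 d0 05 e8 44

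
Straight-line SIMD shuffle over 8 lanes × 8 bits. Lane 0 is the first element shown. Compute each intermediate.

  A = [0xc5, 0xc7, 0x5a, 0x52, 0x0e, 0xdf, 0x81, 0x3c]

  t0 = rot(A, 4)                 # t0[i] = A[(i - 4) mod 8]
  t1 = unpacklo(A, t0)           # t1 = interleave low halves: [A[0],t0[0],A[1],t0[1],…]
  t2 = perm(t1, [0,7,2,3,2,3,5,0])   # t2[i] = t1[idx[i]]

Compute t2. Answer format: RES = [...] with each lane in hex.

RES = [0xc5, 0x3c, 0xc7, 0xdf, 0xc7, 0xdf, 0x81, 0xc5]

  t0: 0e df 81 3c c5 c7 5a 52
  t1: c5 0e c7 df 5a 81 52 3c
  t2: c5 3c c7 df c7 df 81 c5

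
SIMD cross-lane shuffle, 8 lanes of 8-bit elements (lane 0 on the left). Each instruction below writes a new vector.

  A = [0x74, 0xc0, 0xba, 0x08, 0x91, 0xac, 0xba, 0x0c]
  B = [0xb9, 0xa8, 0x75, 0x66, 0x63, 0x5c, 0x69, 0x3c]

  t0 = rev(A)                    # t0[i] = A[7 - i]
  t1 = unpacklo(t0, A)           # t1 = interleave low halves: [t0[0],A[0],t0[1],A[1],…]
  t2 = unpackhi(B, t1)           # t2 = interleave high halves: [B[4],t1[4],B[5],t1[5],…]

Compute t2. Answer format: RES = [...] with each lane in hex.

t0 = [0x0c, 0xba, 0xac, 0x91, 0x08, 0xba, 0xc0, 0x74]
t1 = [0x0c, 0x74, 0xba, 0xc0, 0xac, 0xba, 0x91, 0x08]
t2 = [0x63, 0xac, 0x5c, 0xba, 0x69, 0x91, 0x3c, 0x08]

RES = [0x63, 0xac, 0x5c, 0xba, 0x69, 0x91, 0x3c, 0x08]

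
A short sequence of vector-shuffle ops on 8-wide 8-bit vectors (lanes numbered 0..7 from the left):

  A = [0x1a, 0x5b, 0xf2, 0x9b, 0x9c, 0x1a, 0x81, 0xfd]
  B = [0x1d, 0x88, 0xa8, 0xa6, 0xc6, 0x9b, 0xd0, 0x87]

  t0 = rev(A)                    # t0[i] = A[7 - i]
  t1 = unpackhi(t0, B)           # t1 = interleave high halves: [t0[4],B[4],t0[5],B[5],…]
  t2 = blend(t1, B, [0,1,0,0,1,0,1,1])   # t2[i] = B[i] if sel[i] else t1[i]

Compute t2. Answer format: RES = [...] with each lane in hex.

RES = [ 0x9b  0x88  0xf2  0x9b  0xc6  0xd0  0xd0  0x87 ]

t0 = [0xfd, 0x81, 0x1a, 0x9c, 0x9b, 0xf2, 0x5b, 0x1a]
t1 = [0x9b, 0xc6, 0xf2, 0x9b, 0x5b, 0xd0, 0x1a, 0x87]
t2 = [0x9b, 0x88, 0xf2, 0x9b, 0xc6, 0xd0, 0xd0, 0x87]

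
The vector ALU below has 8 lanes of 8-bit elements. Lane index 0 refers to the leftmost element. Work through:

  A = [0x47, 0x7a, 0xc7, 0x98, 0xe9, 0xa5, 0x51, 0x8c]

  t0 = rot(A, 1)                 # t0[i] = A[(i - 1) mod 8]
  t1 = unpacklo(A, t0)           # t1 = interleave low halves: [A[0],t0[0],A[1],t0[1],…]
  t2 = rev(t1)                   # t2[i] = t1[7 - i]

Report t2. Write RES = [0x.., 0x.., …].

RES = [0xc7, 0x98, 0x7a, 0xc7, 0x47, 0x7a, 0x8c, 0x47]

  t0: 8c 47 7a c7 98 e9 a5 51
  t1: 47 8c 7a 47 c7 7a 98 c7
  t2: c7 98 7a c7 47 7a 8c 47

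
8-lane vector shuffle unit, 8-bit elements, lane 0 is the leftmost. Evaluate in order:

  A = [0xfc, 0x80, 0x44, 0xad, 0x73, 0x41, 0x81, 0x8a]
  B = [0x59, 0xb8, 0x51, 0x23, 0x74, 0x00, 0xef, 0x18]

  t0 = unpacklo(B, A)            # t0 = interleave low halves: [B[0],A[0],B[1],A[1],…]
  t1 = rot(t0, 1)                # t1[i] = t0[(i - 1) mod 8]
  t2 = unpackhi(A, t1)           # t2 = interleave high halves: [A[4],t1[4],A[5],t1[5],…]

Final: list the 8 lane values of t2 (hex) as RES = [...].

RES = [ 0x73  0x80  0x41  0x51  0x81  0x44  0x8a  0x23 ]

→ t0 |59|fc|b8|80|51|44|23|ad|
→ t1 |ad|59|fc|b8|80|51|44|23|
→ t2 |73|80|41|51|81|44|8a|23|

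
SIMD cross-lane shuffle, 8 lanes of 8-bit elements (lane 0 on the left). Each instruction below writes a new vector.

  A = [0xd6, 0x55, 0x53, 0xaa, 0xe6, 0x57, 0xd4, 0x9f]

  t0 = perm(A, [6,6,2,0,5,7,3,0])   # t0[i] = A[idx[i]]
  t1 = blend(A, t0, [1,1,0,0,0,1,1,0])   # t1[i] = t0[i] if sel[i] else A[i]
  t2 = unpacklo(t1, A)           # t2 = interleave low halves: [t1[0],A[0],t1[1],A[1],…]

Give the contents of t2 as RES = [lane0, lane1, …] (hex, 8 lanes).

RES = [0xd4, 0xd6, 0xd4, 0x55, 0x53, 0x53, 0xaa, 0xaa]

t0 = [0xd4, 0xd4, 0x53, 0xd6, 0x57, 0x9f, 0xaa, 0xd6]
t1 = [0xd4, 0xd4, 0x53, 0xaa, 0xe6, 0x9f, 0xaa, 0x9f]
t2 = [0xd4, 0xd6, 0xd4, 0x55, 0x53, 0x53, 0xaa, 0xaa]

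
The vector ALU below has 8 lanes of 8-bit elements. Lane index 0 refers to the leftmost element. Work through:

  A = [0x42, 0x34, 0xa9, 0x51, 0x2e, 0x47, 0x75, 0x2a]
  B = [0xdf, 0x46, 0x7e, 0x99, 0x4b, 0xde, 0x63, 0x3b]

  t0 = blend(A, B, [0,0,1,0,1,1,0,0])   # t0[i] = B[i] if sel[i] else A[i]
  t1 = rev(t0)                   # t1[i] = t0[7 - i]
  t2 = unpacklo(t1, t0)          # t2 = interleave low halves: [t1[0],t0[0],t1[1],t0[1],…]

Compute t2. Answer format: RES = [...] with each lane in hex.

→ t0 |42|34|7e|51|4b|de|75|2a|
→ t1 |2a|75|de|4b|51|7e|34|42|
→ t2 |2a|42|75|34|de|7e|4b|51|

RES = [0x2a, 0x42, 0x75, 0x34, 0xde, 0x7e, 0x4b, 0x51]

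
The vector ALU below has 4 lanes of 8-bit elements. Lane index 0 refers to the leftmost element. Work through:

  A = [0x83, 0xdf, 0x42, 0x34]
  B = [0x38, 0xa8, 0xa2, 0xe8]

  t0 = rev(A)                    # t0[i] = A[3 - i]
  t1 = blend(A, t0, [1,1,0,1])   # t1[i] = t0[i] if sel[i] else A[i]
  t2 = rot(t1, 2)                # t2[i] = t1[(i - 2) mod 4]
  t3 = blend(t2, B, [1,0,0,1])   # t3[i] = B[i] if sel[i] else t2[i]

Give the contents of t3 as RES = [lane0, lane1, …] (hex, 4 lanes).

RES = [0x38, 0x83, 0x34, 0xe8]

t0 = [0x34, 0x42, 0xdf, 0x83]
t1 = [0x34, 0x42, 0x42, 0x83]
t2 = [0x42, 0x83, 0x34, 0x42]
t3 = [0x38, 0x83, 0x34, 0xe8]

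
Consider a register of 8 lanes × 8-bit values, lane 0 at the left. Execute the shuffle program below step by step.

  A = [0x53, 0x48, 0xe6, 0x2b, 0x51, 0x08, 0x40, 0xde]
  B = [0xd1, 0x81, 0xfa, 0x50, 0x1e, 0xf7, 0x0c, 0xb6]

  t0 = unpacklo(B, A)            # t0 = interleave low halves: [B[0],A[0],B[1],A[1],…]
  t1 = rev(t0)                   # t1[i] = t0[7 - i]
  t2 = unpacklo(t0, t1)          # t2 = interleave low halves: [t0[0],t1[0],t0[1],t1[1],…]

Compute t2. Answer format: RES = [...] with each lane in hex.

  t0: d1 53 81 48 fa e6 50 2b
  t1: 2b 50 e6 fa 48 81 53 d1
  t2: d1 2b 53 50 81 e6 48 fa

RES = [ 0xd1  0x2b  0x53  0x50  0x81  0xe6  0x48  0xfa ]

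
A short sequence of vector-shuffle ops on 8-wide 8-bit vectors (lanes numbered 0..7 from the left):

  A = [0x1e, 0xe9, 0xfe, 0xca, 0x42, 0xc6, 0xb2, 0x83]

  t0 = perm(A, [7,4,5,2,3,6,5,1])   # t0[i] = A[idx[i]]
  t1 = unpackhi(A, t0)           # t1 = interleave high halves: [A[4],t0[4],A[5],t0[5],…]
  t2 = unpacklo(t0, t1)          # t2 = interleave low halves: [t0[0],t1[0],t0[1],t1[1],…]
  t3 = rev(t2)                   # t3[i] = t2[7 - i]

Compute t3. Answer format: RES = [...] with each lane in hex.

  t0: 83 42 c6 fe ca b2 c6 e9
  t1: 42 ca c6 b2 b2 c6 83 e9
  t2: 83 42 42 ca c6 c6 fe b2
  t3: b2 fe c6 c6 ca 42 42 83

RES = [ 0xb2  0xfe  0xc6  0xc6  0xca  0x42  0x42  0x83 ]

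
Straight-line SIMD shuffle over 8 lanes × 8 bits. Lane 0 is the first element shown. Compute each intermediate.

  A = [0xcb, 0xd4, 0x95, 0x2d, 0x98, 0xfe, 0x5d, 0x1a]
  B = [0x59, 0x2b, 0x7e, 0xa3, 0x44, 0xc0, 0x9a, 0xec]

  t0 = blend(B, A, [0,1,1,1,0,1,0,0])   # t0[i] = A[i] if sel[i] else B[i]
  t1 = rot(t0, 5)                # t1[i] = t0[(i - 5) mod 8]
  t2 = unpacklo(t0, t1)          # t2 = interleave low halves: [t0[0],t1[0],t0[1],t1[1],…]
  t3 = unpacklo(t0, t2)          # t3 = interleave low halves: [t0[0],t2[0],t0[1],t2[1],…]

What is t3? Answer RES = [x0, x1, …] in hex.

RES = [0x59, 0x59, 0xd4, 0x2d, 0x95, 0xd4, 0x2d, 0x44]

→ t0 |59|d4|95|2d|44|fe|9a|ec|
→ t1 |2d|44|fe|9a|ec|59|d4|95|
→ t2 |59|2d|d4|44|95|fe|2d|9a|
→ t3 |59|59|d4|2d|95|d4|2d|44|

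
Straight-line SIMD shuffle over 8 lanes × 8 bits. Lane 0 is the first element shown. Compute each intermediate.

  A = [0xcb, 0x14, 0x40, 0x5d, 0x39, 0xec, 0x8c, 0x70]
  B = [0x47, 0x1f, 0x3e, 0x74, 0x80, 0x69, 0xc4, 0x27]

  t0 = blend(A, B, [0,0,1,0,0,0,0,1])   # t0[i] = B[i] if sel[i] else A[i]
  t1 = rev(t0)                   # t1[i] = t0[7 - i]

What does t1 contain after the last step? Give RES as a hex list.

RES = [0x27, 0x8c, 0xec, 0x39, 0x5d, 0x3e, 0x14, 0xcb]

  t0: cb 14 3e 5d 39 ec 8c 27
  t1: 27 8c ec 39 5d 3e 14 cb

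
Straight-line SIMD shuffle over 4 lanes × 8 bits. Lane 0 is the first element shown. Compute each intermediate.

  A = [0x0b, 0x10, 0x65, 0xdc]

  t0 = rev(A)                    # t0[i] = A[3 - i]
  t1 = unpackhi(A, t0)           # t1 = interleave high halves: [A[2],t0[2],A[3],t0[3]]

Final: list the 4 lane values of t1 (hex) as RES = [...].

RES = [0x65, 0x10, 0xdc, 0x0b]

  t0: dc 65 10 0b
  t1: 65 10 dc 0b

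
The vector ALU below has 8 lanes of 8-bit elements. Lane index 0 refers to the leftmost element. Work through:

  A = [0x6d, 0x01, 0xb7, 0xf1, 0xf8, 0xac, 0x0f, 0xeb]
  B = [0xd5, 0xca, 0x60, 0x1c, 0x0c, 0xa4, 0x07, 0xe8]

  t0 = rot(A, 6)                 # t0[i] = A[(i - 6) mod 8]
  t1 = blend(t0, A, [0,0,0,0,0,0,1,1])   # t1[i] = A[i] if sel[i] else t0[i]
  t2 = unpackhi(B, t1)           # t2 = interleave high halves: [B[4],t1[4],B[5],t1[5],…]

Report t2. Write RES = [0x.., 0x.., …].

→ t0 |b7|f1|f8|ac|0f|eb|6d|01|
→ t1 |b7|f1|f8|ac|0f|eb|0f|eb|
→ t2 |0c|0f|a4|eb|07|0f|e8|eb|

RES = [0x0c, 0x0f, 0xa4, 0xeb, 0x07, 0x0f, 0xe8, 0xeb]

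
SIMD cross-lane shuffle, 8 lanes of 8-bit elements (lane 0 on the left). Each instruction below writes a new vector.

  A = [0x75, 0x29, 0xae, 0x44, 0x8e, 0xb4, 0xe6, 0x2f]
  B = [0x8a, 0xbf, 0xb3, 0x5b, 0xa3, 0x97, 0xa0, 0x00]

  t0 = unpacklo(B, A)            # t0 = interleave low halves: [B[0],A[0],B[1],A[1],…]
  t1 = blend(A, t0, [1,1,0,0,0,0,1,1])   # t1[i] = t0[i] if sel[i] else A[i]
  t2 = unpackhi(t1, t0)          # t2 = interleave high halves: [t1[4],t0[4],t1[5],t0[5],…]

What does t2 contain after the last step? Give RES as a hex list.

RES = [ 0x8e  0xb3  0xb4  0xae  0x5b  0x5b  0x44  0x44 ]

→ t0 |8a|75|bf|29|b3|ae|5b|44|
→ t1 |8a|75|ae|44|8e|b4|5b|44|
→ t2 |8e|b3|b4|ae|5b|5b|44|44|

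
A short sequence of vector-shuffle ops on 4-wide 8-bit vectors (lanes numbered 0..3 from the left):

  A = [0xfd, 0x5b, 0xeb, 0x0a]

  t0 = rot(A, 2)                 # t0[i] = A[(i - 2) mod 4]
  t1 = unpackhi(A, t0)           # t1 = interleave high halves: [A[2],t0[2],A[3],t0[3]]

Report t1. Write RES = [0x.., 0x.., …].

RES = [0xeb, 0xfd, 0x0a, 0x5b]

  t0: eb 0a fd 5b
  t1: eb fd 0a 5b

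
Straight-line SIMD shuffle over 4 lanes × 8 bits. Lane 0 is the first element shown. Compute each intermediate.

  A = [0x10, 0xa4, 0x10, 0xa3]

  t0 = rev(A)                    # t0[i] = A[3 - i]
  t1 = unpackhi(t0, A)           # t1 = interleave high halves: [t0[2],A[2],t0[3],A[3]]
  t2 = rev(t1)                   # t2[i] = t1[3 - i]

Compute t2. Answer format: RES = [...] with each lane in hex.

  t0: a3 10 a4 10
  t1: a4 10 10 a3
  t2: a3 10 10 a4

RES = [0xa3, 0x10, 0x10, 0xa4]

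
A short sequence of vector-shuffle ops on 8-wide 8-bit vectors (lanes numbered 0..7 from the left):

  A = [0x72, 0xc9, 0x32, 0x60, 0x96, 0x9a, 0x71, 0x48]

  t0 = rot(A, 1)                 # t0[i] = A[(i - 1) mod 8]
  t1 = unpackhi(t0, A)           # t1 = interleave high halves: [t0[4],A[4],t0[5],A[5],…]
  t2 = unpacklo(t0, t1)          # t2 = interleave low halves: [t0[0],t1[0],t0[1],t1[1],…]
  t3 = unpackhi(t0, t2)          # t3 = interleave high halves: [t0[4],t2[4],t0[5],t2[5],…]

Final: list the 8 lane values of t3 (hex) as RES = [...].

RES = [0x60, 0xc9, 0x96, 0x96, 0x9a, 0x32, 0x71, 0x9a]

t0 = [0x48, 0x72, 0xc9, 0x32, 0x60, 0x96, 0x9a, 0x71]
t1 = [0x60, 0x96, 0x96, 0x9a, 0x9a, 0x71, 0x71, 0x48]
t2 = [0x48, 0x60, 0x72, 0x96, 0xc9, 0x96, 0x32, 0x9a]
t3 = [0x60, 0xc9, 0x96, 0x96, 0x9a, 0x32, 0x71, 0x9a]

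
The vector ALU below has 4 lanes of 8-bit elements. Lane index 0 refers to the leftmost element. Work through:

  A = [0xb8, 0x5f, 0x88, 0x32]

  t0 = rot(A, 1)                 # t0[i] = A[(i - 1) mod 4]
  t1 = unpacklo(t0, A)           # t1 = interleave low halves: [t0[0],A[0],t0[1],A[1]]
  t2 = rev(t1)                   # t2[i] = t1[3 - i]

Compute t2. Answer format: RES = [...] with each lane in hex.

RES = [ 0x5f  0xb8  0xb8  0x32 ]

t0 = [0x32, 0xb8, 0x5f, 0x88]
t1 = [0x32, 0xb8, 0xb8, 0x5f]
t2 = [0x5f, 0xb8, 0xb8, 0x32]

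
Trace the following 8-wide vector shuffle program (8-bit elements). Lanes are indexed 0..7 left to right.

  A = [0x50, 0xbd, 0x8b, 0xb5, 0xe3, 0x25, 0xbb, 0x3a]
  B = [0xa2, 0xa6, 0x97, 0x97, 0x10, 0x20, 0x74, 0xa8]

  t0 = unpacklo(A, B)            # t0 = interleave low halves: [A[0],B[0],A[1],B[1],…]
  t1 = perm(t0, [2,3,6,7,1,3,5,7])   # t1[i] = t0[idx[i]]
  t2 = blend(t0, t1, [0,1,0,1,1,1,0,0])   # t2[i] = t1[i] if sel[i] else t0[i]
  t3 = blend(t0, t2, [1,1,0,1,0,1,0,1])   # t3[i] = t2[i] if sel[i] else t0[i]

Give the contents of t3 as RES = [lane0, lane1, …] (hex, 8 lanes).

RES = [0x50, 0xa6, 0xbd, 0x97, 0x8b, 0xa6, 0xb5, 0x97]

→ t0 |50|a2|bd|a6|8b|97|b5|97|
→ t1 |bd|a6|b5|97|a2|a6|97|97|
→ t2 |50|a6|bd|97|a2|a6|b5|97|
→ t3 |50|a6|bd|97|8b|a6|b5|97|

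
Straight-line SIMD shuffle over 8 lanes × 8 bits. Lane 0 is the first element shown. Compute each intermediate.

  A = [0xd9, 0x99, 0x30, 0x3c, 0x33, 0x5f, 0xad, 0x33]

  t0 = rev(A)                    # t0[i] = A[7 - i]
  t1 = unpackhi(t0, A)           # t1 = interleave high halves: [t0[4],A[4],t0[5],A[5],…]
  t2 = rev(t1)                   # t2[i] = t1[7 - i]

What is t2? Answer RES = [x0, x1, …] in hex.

RES = [0x33, 0xd9, 0xad, 0x99, 0x5f, 0x30, 0x33, 0x3c]

  t0: 33 ad 5f 33 3c 30 99 d9
  t1: 3c 33 30 5f 99 ad d9 33
  t2: 33 d9 ad 99 5f 30 33 3c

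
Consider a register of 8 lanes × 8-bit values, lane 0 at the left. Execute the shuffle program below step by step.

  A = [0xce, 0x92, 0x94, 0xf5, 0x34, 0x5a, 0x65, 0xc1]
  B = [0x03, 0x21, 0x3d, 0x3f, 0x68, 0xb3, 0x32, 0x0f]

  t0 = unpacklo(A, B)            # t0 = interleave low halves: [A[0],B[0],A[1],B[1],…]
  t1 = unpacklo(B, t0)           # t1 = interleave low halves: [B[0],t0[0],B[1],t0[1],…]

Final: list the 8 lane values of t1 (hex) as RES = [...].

→ t0 |ce|03|92|21|94|3d|f5|3f|
→ t1 |03|ce|21|03|3d|92|3f|21|

RES = [ 0x03  0xce  0x21  0x03  0x3d  0x92  0x3f  0x21 ]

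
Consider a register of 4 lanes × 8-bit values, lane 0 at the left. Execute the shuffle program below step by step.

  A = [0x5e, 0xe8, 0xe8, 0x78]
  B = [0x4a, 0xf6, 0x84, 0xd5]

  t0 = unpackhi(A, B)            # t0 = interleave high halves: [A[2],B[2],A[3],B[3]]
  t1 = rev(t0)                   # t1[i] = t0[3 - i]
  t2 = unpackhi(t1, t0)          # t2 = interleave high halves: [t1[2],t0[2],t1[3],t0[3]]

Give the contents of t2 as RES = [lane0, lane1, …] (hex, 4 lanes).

RES = [ 0x84  0x78  0xe8  0xd5 ]

t0 = [0xe8, 0x84, 0x78, 0xd5]
t1 = [0xd5, 0x78, 0x84, 0xe8]
t2 = [0x84, 0x78, 0xe8, 0xd5]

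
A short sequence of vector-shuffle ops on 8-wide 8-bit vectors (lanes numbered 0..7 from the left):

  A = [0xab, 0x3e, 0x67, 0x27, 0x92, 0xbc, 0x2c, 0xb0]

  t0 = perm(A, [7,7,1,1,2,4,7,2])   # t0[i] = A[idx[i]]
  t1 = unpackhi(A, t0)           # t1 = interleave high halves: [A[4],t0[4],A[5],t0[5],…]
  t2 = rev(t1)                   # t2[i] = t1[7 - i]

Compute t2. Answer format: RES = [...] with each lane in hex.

→ t0 |b0|b0|3e|3e|67|92|b0|67|
→ t1 |92|67|bc|92|2c|b0|b0|67|
→ t2 |67|b0|b0|2c|92|bc|67|92|

RES = [ 0x67  0xb0  0xb0  0x2c  0x92  0xbc  0x67  0x92 ]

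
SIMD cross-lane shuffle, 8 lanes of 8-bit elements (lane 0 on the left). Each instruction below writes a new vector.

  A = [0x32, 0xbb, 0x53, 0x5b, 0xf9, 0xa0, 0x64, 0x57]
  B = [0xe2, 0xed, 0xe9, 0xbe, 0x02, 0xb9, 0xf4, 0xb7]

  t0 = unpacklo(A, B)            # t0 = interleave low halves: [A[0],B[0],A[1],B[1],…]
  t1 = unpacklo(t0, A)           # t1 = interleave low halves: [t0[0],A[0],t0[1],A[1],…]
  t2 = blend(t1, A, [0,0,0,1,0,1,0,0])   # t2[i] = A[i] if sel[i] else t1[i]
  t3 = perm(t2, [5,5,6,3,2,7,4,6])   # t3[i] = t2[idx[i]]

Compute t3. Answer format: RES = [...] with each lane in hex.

→ t0 |32|e2|bb|ed|53|e9|5b|be|
→ t1 |32|32|e2|bb|bb|53|ed|5b|
→ t2 |32|32|e2|5b|bb|a0|ed|5b|
→ t3 |a0|a0|ed|5b|e2|5b|bb|ed|

RES = [ 0xa0  0xa0  0xed  0x5b  0xe2  0x5b  0xbb  0xed ]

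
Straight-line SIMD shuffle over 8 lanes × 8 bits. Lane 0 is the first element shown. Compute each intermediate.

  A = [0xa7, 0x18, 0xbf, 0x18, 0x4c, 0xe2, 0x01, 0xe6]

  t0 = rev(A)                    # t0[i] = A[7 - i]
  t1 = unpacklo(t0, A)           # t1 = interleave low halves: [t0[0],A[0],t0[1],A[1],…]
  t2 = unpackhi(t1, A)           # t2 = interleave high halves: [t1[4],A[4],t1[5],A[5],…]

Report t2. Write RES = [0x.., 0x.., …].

RES = [ 0xe2  0x4c  0xbf  0xe2  0x4c  0x01  0x18  0xe6 ]

  t0: e6 01 e2 4c 18 bf 18 a7
  t1: e6 a7 01 18 e2 bf 4c 18
  t2: e2 4c bf e2 4c 01 18 e6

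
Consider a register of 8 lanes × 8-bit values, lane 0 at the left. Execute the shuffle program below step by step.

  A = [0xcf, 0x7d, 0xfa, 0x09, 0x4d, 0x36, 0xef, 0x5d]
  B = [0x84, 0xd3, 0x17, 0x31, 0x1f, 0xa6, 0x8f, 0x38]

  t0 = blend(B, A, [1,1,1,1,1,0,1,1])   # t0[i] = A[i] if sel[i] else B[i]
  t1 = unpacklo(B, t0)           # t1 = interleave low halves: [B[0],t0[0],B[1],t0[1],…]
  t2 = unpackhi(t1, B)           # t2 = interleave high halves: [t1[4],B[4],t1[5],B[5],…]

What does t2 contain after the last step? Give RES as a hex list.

→ t0 |cf|7d|fa|09|4d|a6|ef|5d|
→ t1 |84|cf|d3|7d|17|fa|31|09|
→ t2 |17|1f|fa|a6|31|8f|09|38|

RES = [0x17, 0x1f, 0xfa, 0xa6, 0x31, 0x8f, 0x09, 0x38]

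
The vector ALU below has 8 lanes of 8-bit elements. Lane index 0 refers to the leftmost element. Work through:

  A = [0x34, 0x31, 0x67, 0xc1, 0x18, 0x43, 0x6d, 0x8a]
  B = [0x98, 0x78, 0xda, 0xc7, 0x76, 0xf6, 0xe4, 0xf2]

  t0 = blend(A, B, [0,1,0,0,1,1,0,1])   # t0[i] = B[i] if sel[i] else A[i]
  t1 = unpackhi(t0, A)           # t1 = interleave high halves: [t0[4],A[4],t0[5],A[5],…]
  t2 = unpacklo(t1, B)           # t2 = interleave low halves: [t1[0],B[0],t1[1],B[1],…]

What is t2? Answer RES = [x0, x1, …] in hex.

RES = [ 0x76  0x98  0x18  0x78  0xf6  0xda  0x43  0xc7 ]

t0 = [0x34, 0x78, 0x67, 0xc1, 0x76, 0xf6, 0x6d, 0xf2]
t1 = [0x76, 0x18, 0xf6, 0x43, 0x6d, 0x6d, 0xf2, 0x8a]
t2 = [0x76, 0x98, 0x18, 0x78, 0xf6, 0xda, 0x43, 0xc7]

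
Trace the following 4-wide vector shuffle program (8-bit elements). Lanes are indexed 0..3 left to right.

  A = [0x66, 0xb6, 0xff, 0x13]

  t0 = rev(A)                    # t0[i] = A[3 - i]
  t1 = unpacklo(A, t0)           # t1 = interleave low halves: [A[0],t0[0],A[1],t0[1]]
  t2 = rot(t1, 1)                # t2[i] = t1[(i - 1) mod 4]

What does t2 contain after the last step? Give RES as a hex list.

  t0: 13 ff b6 66
  t1: 66 13 b6 ff
  t2: ff 66 13 b6

RES = [0xff, 0x66, 0x13, 0xb6]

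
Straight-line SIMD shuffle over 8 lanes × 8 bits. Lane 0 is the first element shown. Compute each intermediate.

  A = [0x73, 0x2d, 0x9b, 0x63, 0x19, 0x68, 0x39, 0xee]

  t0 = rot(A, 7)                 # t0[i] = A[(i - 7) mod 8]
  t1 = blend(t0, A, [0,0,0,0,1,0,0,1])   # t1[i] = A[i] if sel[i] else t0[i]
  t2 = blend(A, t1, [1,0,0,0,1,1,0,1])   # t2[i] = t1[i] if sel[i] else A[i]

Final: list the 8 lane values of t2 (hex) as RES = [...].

RES = [0x2d, 0x2d, 0x9b, 0x63, 0x19, 0x39, 0x39, 0xee]

t0 = [0x2d, 0x9b, 0x63, 0x19, 0x68, 0x39, 0xee, 0x73]
t1 = [0x2d, 0x9b, 0x63, 0x19, 0x19, 0x39, 0xee, 0xee]
t2 = [0x2d, 0x2d, 0x9b, 0x63, 0x19, 0x39, 0x39, 0xee]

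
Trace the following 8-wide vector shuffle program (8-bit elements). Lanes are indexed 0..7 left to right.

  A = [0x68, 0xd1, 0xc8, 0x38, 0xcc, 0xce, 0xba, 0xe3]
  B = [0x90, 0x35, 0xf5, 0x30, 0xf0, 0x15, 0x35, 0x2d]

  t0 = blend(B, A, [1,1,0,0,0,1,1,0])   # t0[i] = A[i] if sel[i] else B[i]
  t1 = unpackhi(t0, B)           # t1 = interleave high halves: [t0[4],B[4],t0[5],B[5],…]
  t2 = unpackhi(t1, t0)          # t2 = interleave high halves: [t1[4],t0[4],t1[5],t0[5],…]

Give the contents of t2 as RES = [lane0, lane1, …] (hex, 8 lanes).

RES = [0xba, 0xf0, 0x35, 0xce, 0x2d, 0xba, 0x2d, 0x2d]

  t0: 68 d1 f5 30 f0 ce ba 2d
  t1: f0 f0 ce 15 ba 35 2d 2d
  t2: ba f0 35 ce 2d ba 2d 2d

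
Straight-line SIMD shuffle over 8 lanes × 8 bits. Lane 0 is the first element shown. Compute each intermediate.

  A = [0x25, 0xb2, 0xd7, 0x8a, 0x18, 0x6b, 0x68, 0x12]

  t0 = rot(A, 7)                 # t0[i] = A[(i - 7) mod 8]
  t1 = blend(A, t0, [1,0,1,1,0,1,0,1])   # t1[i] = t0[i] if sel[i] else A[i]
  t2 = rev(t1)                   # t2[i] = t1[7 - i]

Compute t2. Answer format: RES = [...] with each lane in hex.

RES = [0x25, 0x68, 0x68, 0x18, 0x18, 0x8a, 0xb2, 0xb2]

t0 = [0xb2, 0xd7, 0x8a, 0x18, 0x6b, 0x68, 0x12, 0x25]
t1 = [0xb2, 0xb2, 0x8a, 0x18, 0x18, 0x68, 0x68, 0x25]
t2 = [0x25, 0x68, 0x68, 0x18, 0x18, 0x8a, 0xb2, 0xb2]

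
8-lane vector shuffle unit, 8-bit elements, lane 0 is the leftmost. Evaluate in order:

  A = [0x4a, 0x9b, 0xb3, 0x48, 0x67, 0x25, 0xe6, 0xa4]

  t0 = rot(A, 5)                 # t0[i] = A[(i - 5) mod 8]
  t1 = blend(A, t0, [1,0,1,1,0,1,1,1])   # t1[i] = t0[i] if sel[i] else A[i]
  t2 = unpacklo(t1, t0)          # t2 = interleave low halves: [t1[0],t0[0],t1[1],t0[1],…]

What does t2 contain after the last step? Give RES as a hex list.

  t0: 48 67 25 e6 a4 4a 9b b3
  t1: 48 9b 25 e6 67 4a 9b b3
  t2: 48 48 9b 67 25 25 e6 e6

RES = [ 0x48  0x48  0x9b  0x67  0x25  0x25  0xe6  0xe6 ]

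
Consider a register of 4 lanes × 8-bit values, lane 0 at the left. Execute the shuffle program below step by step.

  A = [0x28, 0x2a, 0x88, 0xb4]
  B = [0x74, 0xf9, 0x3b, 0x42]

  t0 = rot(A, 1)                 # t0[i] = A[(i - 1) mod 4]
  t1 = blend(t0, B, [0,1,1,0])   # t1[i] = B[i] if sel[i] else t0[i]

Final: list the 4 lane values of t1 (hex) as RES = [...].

RES = [ 0xb4  0xf9  0x3b  0x88 ]

  t0: b4 28 2a 88
  t1: b4 f9 3b 88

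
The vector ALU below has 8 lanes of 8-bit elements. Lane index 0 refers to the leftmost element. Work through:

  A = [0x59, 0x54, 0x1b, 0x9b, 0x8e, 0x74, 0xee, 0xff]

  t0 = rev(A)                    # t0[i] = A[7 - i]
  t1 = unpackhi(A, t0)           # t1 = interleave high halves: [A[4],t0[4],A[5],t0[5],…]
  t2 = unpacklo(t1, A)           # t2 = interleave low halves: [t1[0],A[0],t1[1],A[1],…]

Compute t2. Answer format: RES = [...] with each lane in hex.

  t0: ff ee 74 8e 9b 1b 54 59
  t1: 8e 9b 74 1b ee 54 ff 59
  t2: 8e 59 9b 54 74 1b 1b 9b

RES = [ 0x8e  0x59  0x9b  0x54  0x74  0x1b  0x1b  0x9b ]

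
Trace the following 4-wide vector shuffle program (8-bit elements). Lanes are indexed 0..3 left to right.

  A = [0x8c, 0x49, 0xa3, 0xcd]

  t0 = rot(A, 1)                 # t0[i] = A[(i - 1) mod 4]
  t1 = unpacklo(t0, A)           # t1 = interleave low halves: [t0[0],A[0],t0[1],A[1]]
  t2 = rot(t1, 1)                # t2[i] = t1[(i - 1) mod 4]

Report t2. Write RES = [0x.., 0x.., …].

RES = [ 0x49  0xcd  0x8c  0x8c ]

t0 = [0xcd, 0x8c, 0x49, 0xa3]
t1 = [0xcd, 0x8c, 0x8c, 0x49]
t2 = [0x49, 0xcd, 0x8c, 0x8c]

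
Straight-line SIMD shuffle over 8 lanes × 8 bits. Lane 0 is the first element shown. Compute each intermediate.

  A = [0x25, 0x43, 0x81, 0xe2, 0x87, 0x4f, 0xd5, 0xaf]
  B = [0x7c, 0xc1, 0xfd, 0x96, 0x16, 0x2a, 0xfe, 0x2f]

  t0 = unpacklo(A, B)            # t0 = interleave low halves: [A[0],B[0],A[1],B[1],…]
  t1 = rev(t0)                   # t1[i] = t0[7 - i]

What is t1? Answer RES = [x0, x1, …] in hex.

RES = [0x96, 0xe2, 0xfd, 0x81, 0xc1, 0x43, 0x7c, 0x25]

→ t0 |25|7c|43|c1|81|fd|e2|96|
→ t1 |96|e2|fd|81|c1|43|7c|25|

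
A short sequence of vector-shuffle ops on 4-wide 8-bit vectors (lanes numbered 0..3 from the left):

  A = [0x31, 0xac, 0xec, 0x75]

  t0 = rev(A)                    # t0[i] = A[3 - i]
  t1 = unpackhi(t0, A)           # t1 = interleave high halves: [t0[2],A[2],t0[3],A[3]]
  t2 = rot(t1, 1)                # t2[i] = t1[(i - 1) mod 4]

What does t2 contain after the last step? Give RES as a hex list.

RES = [0x75, 0xac, 0xec, 0x31]

  t0: 75 ec ac 31
  t1: ac ec 31 75
  t2: 75 ac ec 31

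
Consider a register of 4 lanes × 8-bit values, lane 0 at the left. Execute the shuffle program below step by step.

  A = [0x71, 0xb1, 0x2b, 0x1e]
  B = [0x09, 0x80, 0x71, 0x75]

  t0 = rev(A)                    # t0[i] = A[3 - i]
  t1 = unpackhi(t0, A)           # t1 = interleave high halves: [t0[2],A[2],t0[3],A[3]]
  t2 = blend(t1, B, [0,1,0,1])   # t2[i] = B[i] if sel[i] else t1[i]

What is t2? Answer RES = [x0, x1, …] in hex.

t0 = [0x1e, 0x2b, 0xb1, 0x71]
t1 = [0xb1, 0x2b, 0x71, 0x1e]
t2 = [0xb1, 0x80, 0x71, 0x75]

RES = [0xb1, 0x80, 0x71, 0x75]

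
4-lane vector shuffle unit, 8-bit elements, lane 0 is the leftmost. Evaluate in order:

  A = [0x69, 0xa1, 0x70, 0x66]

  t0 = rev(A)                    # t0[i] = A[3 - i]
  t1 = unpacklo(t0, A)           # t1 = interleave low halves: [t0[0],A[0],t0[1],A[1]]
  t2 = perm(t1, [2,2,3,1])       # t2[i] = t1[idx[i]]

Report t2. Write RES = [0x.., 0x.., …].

  t0: 66 70 a1 69
  t1: 66 69 70 a1
  t2: 70 70 a1 69

RES = [ 0x70  0x70  0xa1  0x69 ]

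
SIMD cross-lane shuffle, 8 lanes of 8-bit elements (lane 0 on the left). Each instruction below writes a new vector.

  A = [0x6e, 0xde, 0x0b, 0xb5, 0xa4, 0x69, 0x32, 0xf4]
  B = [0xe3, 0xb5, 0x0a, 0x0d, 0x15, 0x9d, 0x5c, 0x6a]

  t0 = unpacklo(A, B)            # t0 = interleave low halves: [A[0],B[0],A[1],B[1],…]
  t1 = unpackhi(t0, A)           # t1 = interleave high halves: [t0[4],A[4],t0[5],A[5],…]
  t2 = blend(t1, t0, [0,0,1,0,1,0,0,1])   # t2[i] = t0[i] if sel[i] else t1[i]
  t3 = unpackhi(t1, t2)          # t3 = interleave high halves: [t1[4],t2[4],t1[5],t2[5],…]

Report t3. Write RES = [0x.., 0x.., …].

  t0: 6e e3 de b5 0b 0a b5 0d
  t1: 0b a4 0a 69 b5 32 0d f4
  t2: 0b a4 de 69 0b 32 0d 0d
  t3: b5 0b 32 32 0d 0d f4 0d

RES = [0xb5, 0x0b, 0x32, 0x32, 0x0d, 0x0d, 0xf4, 0x0d]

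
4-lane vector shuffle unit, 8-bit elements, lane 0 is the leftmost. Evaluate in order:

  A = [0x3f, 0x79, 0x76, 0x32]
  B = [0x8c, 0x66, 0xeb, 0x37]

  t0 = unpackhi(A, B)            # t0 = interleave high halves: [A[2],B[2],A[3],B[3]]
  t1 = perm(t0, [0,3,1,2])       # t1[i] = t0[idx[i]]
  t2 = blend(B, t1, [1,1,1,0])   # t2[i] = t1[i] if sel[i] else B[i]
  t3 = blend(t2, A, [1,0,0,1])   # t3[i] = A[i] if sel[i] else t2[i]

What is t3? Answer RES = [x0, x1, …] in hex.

RES = [0x3f, 0x37, 0xeb, 0x32]

t0 = [0x76, 0xeb, 0x32, 0x37]
t1 = [0x76, 0x37, 0xeb, 0x32]
t2 = [0x76, 0x37, 0xeb, 0x37]
t3 = [0x3f, 0x37, 0xeb, 0x32]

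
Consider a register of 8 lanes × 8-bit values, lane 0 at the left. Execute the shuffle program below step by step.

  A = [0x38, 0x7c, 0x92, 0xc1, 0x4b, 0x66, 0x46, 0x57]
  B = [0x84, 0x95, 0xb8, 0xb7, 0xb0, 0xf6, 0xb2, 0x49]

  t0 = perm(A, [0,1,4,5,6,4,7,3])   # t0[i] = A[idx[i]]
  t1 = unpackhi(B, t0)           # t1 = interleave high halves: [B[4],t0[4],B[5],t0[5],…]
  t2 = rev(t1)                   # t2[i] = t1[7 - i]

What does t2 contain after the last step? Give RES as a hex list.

RES = [ 0xc1  0x49  0x57  0xb2  0x4b  0xf6  0x46  0xb0 ]

→ t0 |38|7c|4b|66|46|4b|57|c1|
→ t1 |b0|46|f6|4b|b2|57|49|c1|
→ t2 |c1|49|57|b2|4b|f6|46|b0|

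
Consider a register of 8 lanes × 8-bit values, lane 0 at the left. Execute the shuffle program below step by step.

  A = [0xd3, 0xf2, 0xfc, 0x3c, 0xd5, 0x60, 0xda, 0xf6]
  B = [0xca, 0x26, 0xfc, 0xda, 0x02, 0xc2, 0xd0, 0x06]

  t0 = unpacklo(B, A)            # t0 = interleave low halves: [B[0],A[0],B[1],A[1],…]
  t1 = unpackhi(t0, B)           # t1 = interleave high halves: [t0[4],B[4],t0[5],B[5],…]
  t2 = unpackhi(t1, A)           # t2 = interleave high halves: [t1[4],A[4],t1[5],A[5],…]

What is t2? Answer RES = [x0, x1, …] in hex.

RES = [0xda, 0xd5, 0xd0, 0x60, 0x3c, 0xda, 0x06, 0xf6]

  t0: ca d3 26 f2 fc fc da 3c
  t1: fc 02 fc c2 da d0 3c 06
  t2: da d5 d0 60 3c da 06 f6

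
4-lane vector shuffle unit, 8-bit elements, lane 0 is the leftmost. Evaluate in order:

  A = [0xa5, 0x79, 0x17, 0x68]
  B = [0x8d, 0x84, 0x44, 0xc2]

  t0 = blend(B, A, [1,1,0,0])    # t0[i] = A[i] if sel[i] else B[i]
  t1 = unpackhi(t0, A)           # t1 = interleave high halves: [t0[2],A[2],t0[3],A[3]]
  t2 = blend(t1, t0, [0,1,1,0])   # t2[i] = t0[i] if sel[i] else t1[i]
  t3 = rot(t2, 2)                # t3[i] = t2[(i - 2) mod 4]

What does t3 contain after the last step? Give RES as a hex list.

→ t0 |a5|79|44|c2|
→ t1 |44|17|c2|68|
→ t2 |44|79|44|68|
→ t3 |44|68|44|79|

RES = [0x44, 0x68, 0x44, 0x79]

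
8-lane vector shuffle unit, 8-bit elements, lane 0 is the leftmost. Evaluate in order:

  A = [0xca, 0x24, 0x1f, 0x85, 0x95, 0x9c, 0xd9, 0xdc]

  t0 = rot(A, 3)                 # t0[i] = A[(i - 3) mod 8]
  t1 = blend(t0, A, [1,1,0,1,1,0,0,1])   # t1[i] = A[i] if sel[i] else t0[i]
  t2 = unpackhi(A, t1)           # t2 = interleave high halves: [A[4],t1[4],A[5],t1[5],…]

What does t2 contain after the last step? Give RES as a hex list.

RES = [ 0x95  0x95  0x9c  0x1f  0xd9  0x85  0xdc  0xdc ]

→ t0 |9c|d9|dc|ca|24|1f|85|95|
→ t1 |ca|24|dc|85|95|1f|85|dc|
→ t2 |95|95|9c|1f|d9|85|dc|dc|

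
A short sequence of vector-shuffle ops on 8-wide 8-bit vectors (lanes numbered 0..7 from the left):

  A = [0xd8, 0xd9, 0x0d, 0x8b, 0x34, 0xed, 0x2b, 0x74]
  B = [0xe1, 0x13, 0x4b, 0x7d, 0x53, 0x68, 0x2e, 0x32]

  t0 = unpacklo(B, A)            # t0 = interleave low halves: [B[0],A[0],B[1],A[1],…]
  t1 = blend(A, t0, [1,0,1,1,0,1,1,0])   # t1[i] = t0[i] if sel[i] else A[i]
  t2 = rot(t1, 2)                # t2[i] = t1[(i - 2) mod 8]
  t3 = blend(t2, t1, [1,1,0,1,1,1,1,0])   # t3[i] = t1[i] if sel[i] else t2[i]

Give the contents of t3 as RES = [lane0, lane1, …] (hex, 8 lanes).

t0 = [0xe1, 0xd8, 0x13, 0xd9, 0x4b, 0x0d, 0x7d, 0x8b]
t1 = [0xe1, 0xd9, 0x13, 0xd9, 0x34, 0x0d, 0x7d, 0x74]
t2 = [0x7d, 0x74, 0xe1, 0xd9, 0x13, 0xd9, 0x34, 0x0d]
t3 = [0xe1, 0xd9, 0xe1, 0xd9, 0x34, 0x0d, 0x7d, 0x0d]

RES = [ 0xe1  0xd9  0xe1  0xd9  0x34  0x0d  0x7d  0x0d ]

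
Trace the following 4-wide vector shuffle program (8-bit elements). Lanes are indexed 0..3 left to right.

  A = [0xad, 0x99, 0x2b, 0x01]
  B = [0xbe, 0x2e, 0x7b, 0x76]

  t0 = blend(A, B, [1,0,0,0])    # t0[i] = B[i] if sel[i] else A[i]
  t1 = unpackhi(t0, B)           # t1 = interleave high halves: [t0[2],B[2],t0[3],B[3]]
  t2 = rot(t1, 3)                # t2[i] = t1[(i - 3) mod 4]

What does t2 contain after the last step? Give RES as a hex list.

RES = [0x7b, 0x01, 0x76, 0x2b]

t0 = [0xbe, 0x99, 0x2b, 0x01]
t1 = [0x2b, 0x7b, 0x01, 0x76]
t2 = [0x7b, 0x01, 0x76, 0x2b]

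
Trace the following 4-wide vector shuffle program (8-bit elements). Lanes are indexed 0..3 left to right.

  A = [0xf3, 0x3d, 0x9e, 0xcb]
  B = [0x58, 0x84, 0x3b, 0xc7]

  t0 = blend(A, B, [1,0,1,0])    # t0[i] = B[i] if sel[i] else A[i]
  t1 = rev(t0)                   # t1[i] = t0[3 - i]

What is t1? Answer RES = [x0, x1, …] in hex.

  t0: 58 3d 3b cb
  t1: cb 3b 3d 58

RES = [ 0xcb  0x3b  0x3d  0x58 ]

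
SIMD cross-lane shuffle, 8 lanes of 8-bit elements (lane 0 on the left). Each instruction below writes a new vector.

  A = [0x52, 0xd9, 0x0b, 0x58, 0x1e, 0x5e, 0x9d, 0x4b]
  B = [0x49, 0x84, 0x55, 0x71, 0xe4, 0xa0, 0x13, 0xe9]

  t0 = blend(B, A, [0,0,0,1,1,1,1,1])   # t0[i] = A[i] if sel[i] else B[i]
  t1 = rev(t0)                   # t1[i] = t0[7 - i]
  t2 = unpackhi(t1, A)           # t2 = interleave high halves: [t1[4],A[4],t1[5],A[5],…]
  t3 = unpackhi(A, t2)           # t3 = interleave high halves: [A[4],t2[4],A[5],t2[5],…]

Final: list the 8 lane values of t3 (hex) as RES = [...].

RES = [ 0x1e  0x84  0x5e  0x9d  0x9d  0x49  0x4b  0x4b ]

t0 = [0x49, 0x84, 0x55, 0x58, 0x1e, 0x5e, 0x9d, 0x4b]
t1 = [0x4b, 0x9d, 0x5e, 0x1e, 0x58, 0x55, 0x84, 0x49]
t2 = [0x58, 0x1e, 0x55, 0x5e, 0x84, 0x9d, 0x49, 0x4b]
t3 = [0x1e, 0x84, 0x5e, 0x9d, 0x9d, 0x49, 0x4b, 0x4b]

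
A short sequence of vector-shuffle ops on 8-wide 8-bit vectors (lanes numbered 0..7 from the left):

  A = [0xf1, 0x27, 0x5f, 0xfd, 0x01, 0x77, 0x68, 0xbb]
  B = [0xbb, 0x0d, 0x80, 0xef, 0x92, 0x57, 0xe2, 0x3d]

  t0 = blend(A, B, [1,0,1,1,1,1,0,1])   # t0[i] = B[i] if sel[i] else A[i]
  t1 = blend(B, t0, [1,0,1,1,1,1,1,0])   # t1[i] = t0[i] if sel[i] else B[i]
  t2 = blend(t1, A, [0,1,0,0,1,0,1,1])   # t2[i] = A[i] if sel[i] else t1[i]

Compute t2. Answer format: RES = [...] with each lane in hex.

RES = [ 0xbb  0x27  0x80  0xef  0x01  0x57  0x68  0xbb ]

  t0: bb 27 80 ef 92 57 68 3d
  t1: bb 0d 80 ef 92 57 68 3d
  t2: bb 27 80 ef 01 57 68 bb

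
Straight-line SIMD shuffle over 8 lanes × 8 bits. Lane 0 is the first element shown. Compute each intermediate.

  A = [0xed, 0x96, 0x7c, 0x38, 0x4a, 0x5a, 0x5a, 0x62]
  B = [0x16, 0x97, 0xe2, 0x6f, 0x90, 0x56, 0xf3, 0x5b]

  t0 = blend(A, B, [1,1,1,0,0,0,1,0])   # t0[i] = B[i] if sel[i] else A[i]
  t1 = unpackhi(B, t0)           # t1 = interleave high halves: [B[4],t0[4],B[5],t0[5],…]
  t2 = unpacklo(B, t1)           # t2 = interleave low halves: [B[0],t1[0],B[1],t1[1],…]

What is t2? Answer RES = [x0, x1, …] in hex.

RES = [ 0x16  0x90  0x97  0x4a  0xe2  0x56  0x6f  0x5a ]

  t0: 16 97 e2 38 4a 5a f3 62
  t1: 90 4a 56 5a f3 f3 5b 62
  t2: 16 90 97 4a e2 56 6f 5a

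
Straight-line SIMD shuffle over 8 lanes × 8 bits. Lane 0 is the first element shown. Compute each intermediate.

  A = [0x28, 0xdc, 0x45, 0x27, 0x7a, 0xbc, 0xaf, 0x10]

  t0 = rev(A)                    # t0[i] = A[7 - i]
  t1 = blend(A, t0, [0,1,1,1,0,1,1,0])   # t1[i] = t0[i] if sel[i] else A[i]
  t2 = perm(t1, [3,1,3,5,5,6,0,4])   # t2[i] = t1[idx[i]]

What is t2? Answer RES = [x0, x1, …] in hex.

RES = [ 0x7a  0xaf  0x7a  0x45  0x45  0xdc  0x28  0x7a ]

→ t0 |10|af|bc|7a|27|45|dc|28|
→ t1 |28|af|bc|7a|7a|45|dc|10|
→ t2 |7a|af|7a|45|45|dc|28|7a|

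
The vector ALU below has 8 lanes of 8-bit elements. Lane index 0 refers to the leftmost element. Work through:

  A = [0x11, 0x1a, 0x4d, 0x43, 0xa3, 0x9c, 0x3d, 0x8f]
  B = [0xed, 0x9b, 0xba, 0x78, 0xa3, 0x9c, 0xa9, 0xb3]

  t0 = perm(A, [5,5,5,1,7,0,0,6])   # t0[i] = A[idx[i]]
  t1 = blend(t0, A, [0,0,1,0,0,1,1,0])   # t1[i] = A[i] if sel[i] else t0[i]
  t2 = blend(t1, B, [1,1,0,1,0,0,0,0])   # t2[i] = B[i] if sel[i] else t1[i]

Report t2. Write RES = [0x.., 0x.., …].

t0 = [0x9c, 0x9c, 0x9c, 0x1a, 0x8f, 0x11, 0x11, 0x3d]
t1 = [0x9c, 0x9c, 0x4d, 0x1a, 0x8f, 0x9c, 0x3d, 0x3d]
t2 = [0xed, 0x9b, 0x4d, 0x78, 0x8f, 0x9c, 0x3d, 0x3d]

RES = [ 0xed  0x9b  0x4d  0x78  0x8f  0x9c  0x3d  0x3d ]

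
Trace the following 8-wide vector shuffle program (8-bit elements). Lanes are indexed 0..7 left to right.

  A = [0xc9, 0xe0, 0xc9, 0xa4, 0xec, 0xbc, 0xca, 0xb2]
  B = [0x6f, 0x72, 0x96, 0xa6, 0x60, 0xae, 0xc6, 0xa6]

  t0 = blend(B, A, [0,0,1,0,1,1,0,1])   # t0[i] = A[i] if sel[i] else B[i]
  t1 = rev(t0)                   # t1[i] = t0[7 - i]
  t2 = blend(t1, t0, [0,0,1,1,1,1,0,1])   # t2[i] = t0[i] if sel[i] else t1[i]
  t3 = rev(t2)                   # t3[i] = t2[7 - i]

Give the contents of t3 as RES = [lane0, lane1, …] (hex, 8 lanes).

RES = [ 0xb2  0x72  0xbc  0xec  0xa6  0xc9  0xc6  0xb2 ]

  t0: 6f 72 c9 a6 ec bc c6 b2
  t1: b2 c6 bc ec a6 c9 72 6f
  t2: b2 c6 c9 a6 ec bc 72 b2
  t3: b2 72 bc ec a6 c9 c6 b2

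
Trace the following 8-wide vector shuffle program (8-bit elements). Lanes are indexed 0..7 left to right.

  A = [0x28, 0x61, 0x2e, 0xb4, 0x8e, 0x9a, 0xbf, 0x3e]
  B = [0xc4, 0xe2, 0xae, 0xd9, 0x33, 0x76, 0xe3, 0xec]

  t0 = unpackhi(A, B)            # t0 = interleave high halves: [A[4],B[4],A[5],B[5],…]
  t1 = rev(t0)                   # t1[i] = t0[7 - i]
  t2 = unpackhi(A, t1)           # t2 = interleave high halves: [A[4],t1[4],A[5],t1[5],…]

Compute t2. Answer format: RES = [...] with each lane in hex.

  t0: 8e 33 9a 76 bf e3 3e ec
  t1: ec 3e e3 bf 76 9a 33 8e
  t2: 8e 76 9a 9a bf 33 3e 8e

RES = [ 0x8e  0x76  0x9a  0x9a  0xbf  0x33  0x3e  0x8e ]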